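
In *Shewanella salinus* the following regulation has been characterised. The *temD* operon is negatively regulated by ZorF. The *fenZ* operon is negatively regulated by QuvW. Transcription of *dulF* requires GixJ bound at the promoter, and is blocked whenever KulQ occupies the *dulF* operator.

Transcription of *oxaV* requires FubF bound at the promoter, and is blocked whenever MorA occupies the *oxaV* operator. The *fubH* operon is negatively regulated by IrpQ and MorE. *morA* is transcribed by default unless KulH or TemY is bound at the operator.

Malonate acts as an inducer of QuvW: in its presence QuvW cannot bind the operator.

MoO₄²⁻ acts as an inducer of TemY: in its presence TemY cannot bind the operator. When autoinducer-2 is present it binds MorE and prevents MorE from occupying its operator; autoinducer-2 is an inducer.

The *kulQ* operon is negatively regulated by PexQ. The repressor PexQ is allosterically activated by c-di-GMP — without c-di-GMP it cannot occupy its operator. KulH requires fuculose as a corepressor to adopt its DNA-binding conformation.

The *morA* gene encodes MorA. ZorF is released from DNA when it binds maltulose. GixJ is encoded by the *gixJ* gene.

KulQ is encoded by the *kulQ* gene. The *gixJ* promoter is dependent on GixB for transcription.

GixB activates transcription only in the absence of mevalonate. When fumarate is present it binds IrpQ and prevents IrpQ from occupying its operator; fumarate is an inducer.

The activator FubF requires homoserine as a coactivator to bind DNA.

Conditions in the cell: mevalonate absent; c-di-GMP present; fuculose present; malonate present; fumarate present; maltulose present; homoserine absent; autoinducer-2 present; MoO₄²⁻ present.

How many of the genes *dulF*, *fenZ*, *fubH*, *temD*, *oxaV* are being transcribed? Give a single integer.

4

Mevalonate is absent, so GixB is active.
No repressor is bound and GixB is active, so *gixJ* is transcribed.
So GixJ is produced and active.
c-di-GMP is present, so PexQ is active.
With repressor PexQ bound, *kulQ* is not transcribed.
So KulQ is not produced.
No repressor is bound and GixJ is active, so *dulF* is transcribed.
→ *dulF* is ON.
Malonate is present, so QuvW is inactive.
With no repressor bound, *fenZ* is transcribed.
→ *fenZ* is ON.
Fumarate is present, so IrpQ is inactive.
Autoinducer-2 is present, so MorE is inactive.
With no repressor bound, *fubH* is transcribed.
→ *fubH* is ON.
Maltulose is present, so ZorF is inactive.
With no repressor bound, *temD* is transcribed.
→ *temD* is ON.
Homoserine is absent, so FubF is inactive.
Fuculose is present, so KulH is active.
MoO₄²⁻ is present, so TemY is inactive.
With repressor KulH bound, *morA* is not transcribed.
So MorA is not produced.
Required activator FubF is absent, so *oxaV* is not transcribed.
→ *oxaV* is OFF.
4 of the 5 genes are transcribed.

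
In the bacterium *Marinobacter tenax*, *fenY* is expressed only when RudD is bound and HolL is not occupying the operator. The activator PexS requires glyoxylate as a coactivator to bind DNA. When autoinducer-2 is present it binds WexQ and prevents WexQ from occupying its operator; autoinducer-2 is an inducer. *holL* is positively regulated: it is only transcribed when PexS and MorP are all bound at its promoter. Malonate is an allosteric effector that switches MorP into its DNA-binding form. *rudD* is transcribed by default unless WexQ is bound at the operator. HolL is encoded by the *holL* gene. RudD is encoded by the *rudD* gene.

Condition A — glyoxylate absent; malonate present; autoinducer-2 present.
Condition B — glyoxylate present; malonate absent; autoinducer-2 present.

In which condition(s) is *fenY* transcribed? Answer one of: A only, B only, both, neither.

both

Condition A:
Glyoxylate is absent, so PexS is inactive.
Malonate is present, so MorP is active.
Required activator PexS is absent, so *holL* is not transcribed.
So HolL is not produced.
Autoinducer-2 is present, so WexQ is inactive.
With no repressor bound, *rudD* is transcribed.
So RudD is produced and active.
No repressor is bound and RudD is active, so *fenY* is transcribed.
→ *fenY* is ON in A.
Condition B:
Glyoxylate is present, so PexS is active.
Malonate is absent, so MorP is inactive.
Required activator MorP is absent, so *holL* is not transcribed.
So HolL is not produced.
Autoinducer-2 is present, so WexQ is inactive.
With no repressor bound, *rudD* is transcribed.
So RudD is produced and active.
No repressor is bound and RudD is active, so *fenY* is transcribed.
→ *fenY* is ON in B.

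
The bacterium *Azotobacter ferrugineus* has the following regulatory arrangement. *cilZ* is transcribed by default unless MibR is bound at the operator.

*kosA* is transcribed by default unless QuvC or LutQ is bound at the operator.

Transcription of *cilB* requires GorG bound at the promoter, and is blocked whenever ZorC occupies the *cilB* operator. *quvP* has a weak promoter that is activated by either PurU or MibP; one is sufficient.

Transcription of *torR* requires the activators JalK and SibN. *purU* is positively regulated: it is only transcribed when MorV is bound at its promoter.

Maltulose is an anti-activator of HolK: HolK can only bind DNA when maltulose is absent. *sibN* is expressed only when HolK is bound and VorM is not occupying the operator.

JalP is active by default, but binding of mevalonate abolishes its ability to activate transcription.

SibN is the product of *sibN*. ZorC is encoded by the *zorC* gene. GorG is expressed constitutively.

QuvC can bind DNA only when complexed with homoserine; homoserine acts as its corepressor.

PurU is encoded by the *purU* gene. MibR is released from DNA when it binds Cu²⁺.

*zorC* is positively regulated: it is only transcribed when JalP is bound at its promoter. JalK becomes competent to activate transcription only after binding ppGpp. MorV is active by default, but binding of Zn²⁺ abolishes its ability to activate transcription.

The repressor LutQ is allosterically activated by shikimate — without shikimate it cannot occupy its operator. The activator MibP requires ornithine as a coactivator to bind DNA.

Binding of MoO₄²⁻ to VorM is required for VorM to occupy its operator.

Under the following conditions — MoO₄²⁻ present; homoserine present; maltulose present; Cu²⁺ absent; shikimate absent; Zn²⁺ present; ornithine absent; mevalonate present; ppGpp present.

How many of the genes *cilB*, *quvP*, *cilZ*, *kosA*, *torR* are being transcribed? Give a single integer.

Mevalonate is present, so JalP is inactive.
Required activator JalP is absent, so *zorC* is not transcribed.
So ZorC is not produced.
GorG is produced constitutively and is active.
No repressor is bound and GorG is active, so *cilB* is transcribed.
→ *cilB* is ON.
Zn²⁺ is present, so MorV is inactive.
Required activator MorV is absent, so *purU* is not transcribed.
So PurU is not produced.
Ornithine is absent, so MibP is inactive.
No activator is available at the *quvP* promoter, so *quvP* is not transcribed.
→ *quvP* is OFF.
Cu²⁺ is absent, so MibR is active.
With repressor MibR bound, *cilZ* is not transcribed.
→ *cilZ* is OFF.
Homoserine is present, so QuvC is active.
Shikimate is absent, so LutQ is inactive.
With repressor QuvC bound, *kosA* is not transcribed.
→ *kosA* is OFF.
ppGpp is present, so JalK is active.
Maltulose is present, so HolK is inactive.
MoO₄²⁻ is present, so VorM is active.
With repressor VorM bound, *sibN* is not transcribed.
So SibN is not produced.
Required activator SibN is absent, so *torR* is not transcribed.
→ *torR* is OFF.
1 of the 5 genes is transcribed.

1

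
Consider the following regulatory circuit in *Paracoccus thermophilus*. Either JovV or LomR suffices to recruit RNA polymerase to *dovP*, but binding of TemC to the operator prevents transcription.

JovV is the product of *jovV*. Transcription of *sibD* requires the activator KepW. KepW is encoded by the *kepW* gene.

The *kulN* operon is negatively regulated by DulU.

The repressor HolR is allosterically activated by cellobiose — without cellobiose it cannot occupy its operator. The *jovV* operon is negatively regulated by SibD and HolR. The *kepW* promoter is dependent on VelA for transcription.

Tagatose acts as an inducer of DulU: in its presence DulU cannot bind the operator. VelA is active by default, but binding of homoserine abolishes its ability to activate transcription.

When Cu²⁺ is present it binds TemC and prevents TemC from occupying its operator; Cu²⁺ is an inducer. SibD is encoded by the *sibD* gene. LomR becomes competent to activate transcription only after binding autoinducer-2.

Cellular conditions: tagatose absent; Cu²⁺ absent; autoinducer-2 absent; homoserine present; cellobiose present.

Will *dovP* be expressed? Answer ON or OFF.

Homoserine is present, so VelA is inactive.
Required activator VelA is absent, so *kepW* is not transcribed.
So KepW is not produced.
Required activator KepW is absent, so *sibD* is not transcribed.
So SibD is not produced.
Cellobiose is present, so HolR is active.
With repressor HolR bound, *jovV* is not transcribed.
So JovV is not produced.
Autoinducer-2 is absent, so LomR is inactive.
Cu²⁺ is absent, so TemC is active.
With repressor TemC bound, *dovP* is not transcribed.

OFF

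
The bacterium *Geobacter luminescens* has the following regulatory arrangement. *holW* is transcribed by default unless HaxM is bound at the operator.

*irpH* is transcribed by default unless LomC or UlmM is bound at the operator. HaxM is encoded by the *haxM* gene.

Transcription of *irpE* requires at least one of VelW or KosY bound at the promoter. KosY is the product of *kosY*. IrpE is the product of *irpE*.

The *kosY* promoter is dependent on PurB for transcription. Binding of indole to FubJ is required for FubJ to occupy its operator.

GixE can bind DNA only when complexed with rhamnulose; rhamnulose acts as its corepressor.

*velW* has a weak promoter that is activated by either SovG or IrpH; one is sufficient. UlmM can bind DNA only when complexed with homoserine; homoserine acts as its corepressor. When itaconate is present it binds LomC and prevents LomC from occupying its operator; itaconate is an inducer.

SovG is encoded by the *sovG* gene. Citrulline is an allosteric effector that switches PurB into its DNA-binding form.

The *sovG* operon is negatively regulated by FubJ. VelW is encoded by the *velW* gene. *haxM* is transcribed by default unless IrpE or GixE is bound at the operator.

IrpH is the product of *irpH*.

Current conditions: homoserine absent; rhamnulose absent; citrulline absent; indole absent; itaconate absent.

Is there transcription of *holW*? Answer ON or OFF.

Indole is absent, so FubJ is inactive.
With no repressor bound, *sovG* is transcribed.
So SovG is produced and active.
Itaconate is absent, so LomC is active.
Homoserine is absent, so UlmM is inactive.
With repressor LomC bound, *irpH* is not transcribed.
So IrpH is not produced.
Activator SovG is present, so *velW* is transcribed.
So VelW is produced and active.
Citrulline is absent, so PurB is inactive.
Required activator PurB is absent, so *kosY* is not transcribed.
So KosY is not produced.
Activator VelW is present, so *irpE* is transcribed.
So IrpE is produced and active.
Rhamnulose is absent, so GixE is inactive.
With repressor IrpE bound, *haxM* is not transcribed.
So HaxM is not produced.
With no repressor bound, *holW* is transcribed.

ON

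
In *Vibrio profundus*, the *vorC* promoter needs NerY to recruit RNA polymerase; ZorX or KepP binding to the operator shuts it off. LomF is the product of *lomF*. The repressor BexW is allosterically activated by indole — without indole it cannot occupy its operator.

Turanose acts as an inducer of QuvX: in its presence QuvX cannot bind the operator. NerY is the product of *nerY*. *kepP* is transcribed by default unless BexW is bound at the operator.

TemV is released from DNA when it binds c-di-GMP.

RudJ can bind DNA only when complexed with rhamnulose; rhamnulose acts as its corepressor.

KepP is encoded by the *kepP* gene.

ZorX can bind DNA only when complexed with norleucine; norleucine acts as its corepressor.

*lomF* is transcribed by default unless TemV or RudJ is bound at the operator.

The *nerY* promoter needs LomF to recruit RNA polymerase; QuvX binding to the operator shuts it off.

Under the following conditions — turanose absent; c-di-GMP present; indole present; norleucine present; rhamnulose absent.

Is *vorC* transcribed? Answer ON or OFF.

c-di-GMP is present, so TemV is inactive.
Rhamnulose is absent, so RudJ is inactive.
With no repressor bound, *lomF* is transcribed.
So LomF is produced and active.
Turanose is absent, so QuvX is active.
With repressor QuvX bound, *nerY* is not transcribed.
So NerY is not produced.
Norleucine is present, so ZorX is active.
Indole is present, so BexW is active.
With repressor BexW bound, *kepP* is not transcribed.
So KepP is not produced.
With repressor ZorX bound, *vorC* is not transcribed.

OFF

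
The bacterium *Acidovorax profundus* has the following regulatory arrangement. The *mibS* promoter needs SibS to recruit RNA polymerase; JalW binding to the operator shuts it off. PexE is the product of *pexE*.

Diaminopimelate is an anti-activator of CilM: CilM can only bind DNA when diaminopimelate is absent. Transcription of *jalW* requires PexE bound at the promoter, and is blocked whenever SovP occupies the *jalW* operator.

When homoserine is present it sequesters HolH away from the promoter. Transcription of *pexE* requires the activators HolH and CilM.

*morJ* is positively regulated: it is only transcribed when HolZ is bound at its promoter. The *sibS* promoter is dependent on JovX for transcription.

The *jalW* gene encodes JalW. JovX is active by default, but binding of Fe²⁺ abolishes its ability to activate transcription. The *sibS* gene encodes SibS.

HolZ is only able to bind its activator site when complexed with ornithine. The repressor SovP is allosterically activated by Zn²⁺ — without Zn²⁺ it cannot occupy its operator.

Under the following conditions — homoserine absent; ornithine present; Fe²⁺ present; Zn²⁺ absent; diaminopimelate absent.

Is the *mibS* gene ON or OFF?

OFF

Zn²⁺ is absent, so SovP is inactive.
Homoserine is absent, so HolH is active.
Diaminopimelate is absent, so CilM is active.
No repressor is bound and HolH and CilM are active, so *pexE* is transcribed.
So PexE is produced and active.
No repressor is bound and PexE is active, so *jalW* is transcribed.
So JalW is produced and active.
Fe²⁺ is present, so JovX is inactive.
Required activator JovX is absent, so *sibS* is not transcribed.
So SibS is not produced.
With repressor JalW bound, *mibS* is not transcribed.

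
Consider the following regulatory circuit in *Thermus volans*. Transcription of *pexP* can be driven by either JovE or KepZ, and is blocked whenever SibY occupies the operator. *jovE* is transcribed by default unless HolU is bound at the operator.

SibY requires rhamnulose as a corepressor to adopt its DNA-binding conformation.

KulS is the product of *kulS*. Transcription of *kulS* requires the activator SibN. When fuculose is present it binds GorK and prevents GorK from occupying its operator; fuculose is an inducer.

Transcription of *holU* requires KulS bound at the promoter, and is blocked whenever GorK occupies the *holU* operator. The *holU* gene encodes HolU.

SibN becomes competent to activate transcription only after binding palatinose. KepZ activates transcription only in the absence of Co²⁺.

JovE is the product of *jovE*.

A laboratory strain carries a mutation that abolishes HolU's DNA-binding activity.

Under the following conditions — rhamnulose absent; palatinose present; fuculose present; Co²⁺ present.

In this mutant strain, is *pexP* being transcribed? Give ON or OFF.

ON

HolU is non-functional in this strain, so it has no effect.
With no repressor bound, *jovE* is transcribed.
So JovE is produced and active.
Co²⁺ is present, so KepZ is inactive.
Rhamnulose is absent, so SibY is inactive.
Activator JovE is present, so *pexP* is transcribed.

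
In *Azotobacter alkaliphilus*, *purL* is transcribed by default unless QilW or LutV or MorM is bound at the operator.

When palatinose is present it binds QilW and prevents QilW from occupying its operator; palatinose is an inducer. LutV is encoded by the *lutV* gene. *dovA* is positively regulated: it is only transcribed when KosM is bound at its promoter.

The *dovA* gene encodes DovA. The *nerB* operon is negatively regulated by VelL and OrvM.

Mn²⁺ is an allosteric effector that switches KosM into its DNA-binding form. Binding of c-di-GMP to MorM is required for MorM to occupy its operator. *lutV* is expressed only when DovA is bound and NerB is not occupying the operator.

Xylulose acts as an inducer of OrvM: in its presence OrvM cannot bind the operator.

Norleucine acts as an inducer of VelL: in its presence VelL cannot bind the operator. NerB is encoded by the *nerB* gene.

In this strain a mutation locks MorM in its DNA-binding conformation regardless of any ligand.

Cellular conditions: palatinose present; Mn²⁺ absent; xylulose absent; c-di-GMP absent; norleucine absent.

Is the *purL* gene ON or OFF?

Palatinose is present, so QilW is inactive.
Norleucine is absent, so VelL is active.
Xylulose is absent, so OrvM is active.
With repressor VelL bound, *nerB* is not transcribed.
So NerB is not produced.
Mn²⁺ is absent, so KosM is inactive.
Required activator KosM is absent, so *dovA* is not transcribed.
So DovA is not produced.
Required activator DovA is absent, so *lutV* is not transcribed.
So LutV is not produced.
MorM is constitutively active in this strain.
With repressor MorM bound, *purL* is not transcribed.

OFF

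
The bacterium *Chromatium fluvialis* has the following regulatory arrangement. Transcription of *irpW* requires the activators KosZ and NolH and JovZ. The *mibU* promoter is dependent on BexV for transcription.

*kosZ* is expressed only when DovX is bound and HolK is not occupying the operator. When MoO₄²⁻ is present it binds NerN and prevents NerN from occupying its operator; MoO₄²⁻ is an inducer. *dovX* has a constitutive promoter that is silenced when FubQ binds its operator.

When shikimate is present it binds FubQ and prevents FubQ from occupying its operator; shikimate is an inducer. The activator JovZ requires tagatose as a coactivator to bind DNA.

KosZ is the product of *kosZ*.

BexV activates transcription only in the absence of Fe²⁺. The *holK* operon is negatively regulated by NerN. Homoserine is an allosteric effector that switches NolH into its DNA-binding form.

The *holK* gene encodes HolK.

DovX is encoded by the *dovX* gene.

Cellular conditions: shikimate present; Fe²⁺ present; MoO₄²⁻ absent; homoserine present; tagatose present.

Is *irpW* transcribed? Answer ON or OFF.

Shikimate is present, so FubQ is inactive.
With no repressor bound, *dovX* is transcribed.
So DovX is produced and active.
MoO₄²⁻ is absent, so NerN is active.
With repressor NerN bound, *holK* is not transcribed.
So HolK is not produced.
No repressor is bound and DovX is active, so *kosZ* is transcribed.
So KosZ is produced and active.
Homoserine is present, so NolH is active.
Tagatose is present, so JovZ is active.
No repressor is bound and KosZ and NolH and JovZ are active, so *irpW* is transcribed.

ON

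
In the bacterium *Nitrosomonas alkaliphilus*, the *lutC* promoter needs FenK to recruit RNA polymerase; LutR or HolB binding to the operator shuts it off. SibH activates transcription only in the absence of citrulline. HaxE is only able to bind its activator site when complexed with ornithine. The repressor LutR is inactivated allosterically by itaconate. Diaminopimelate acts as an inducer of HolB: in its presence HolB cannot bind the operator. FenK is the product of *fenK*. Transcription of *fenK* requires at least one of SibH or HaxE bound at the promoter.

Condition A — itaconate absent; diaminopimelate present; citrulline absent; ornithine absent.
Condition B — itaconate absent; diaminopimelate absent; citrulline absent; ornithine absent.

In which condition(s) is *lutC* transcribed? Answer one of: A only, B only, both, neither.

Condition A:
Itaconate is absent, so LutR is active.
Diaminopimelate is present, so HolB is inactive.
Citrulline is absent, so SibH is active.
Ornithine is absent, so HaxE is inactive.
Activator SibH is present, so *fenK* is transcribed.
So FenK is produced and active.
With repressor LutR bound, *lutC* is not transcribed.
→ *lutC* is OFF in A.
Condition B:
Itaconate is absent, so LutR is active.
Diaminopimelate is absent, so HolB is active.
Citrulline is absent, so SibH is active.
Ornithine is absent, so HaxE is inactive.
Activator SibH is present, so *fenK* is transcribed.
So FenK is produced and active.
With repressor LutR bound, *lutC* is not transcribed.
→ *lutC* is OFF in B.

neither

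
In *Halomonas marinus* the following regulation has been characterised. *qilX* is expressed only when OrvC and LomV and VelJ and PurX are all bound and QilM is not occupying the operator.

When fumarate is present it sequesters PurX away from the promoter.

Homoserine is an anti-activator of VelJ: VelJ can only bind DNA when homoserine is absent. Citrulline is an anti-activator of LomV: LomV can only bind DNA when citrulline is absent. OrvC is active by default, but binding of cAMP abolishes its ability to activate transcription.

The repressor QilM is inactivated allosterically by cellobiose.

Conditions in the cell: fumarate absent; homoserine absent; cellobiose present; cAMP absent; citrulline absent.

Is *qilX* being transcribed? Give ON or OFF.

cAMP is absent, so OrvC is active.
Citrulline is absent, so LomV is active.
Cellobiose is present, so QilM is inactive.
Homoserine is absent, so VelJ is active.
Fumarate is absent, so PurX is active.
No repressor is bound and OrvC and LomV and VelJ and PurX are active, so *qilX* is transcribed.

ON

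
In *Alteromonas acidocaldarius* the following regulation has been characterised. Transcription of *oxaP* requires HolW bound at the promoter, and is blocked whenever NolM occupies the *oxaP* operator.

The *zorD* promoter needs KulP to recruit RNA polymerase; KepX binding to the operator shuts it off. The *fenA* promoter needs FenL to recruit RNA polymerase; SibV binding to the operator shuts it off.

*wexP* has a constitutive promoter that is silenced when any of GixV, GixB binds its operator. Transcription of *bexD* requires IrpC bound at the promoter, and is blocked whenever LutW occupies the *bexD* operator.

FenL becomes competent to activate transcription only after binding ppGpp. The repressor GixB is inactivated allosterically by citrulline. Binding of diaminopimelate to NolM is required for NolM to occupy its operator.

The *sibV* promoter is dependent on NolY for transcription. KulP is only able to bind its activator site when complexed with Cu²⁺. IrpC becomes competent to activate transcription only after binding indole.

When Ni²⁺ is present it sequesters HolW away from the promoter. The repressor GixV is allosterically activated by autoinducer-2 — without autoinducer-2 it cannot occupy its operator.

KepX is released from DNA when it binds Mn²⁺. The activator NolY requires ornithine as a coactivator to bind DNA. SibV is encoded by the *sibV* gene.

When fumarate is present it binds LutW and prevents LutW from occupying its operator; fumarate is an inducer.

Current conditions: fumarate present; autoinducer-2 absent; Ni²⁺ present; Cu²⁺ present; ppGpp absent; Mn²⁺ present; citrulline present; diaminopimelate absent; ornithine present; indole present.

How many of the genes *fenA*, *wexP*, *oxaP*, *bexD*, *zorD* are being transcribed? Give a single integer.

ppGpp is absent, so FenL is inactive.
Ornithine is present, so NolY is active.
No repressor is bound and NolY is active, so *sibV* is transcribed.
So SibV is produced and active.
With repressor SibV bound, *fenA* is not transcribed.
→ *fenA* is OFF.
Autoinducer-2 is absent, so GixV is inactive.
Citrulline is present, so GixB is inactive.
With no repressor bound, *wexP* is transcribed.
→ *wexP* is ON.
Diaminopimelate is absent, so NolM is inactive.
Ni²⁺ is present, so HolW is inactive.
Required activator HolW is absent, so *oxaP* is not transcribed.
→ *oxaP* is OFF.
Indole is present, so IrpC is active.
Fumarate is present, so LutW is inactive.
No repressor is bound and IrpC is active, so *bexD* is transcribed.
→ *bexD* is ON.
Cu²⁺ is present, so KulP is active.
Mn²⁺ is present, so KepX is inactive.
No repressor is bound and KulP is active, so *zorD* is transcribed.
→ *zorD* is ON.
3 of the 5 genes are transcribed.

3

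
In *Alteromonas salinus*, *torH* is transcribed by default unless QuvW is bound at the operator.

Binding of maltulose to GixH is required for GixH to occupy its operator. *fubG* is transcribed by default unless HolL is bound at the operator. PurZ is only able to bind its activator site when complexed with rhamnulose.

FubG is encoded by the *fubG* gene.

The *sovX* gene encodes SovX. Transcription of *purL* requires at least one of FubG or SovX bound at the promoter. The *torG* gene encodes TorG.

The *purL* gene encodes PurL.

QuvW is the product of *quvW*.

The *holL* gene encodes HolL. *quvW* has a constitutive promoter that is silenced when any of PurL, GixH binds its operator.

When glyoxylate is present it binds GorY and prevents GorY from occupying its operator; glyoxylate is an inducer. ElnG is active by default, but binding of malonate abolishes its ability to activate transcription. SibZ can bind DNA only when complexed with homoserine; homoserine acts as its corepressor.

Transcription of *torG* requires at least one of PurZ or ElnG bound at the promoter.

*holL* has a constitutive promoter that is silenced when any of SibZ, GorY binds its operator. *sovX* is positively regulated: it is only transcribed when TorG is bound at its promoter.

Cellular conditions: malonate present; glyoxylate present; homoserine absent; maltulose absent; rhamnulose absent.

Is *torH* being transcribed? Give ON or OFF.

OFF

Homoserine is absent, so SibZ is inactive.
Glyoxylate is present, so GorY is inactive.
With no repressor bound, *holL* is transcribed.
So HolL is produced and active.
With repressor HolL bound, *fubG* is not transcribed.
So FubG is not produced.
Rhamnulose is absent, so PurZ is inactive.
Malonate is present, so ElnG is inactive.
No activator is available at the *torG* promoter, so *torG* is not transcribed.
So TorG is not produced.
Required activator TorG is absent, so *sovX* is not transcribed.
So SovX is not produced.
No activator is available at the *purL* promoter, so *purL* is not transcribed.
So PurL is not produced.
Maltulose is absent, so GixH is inactive.
With no repressor bound, *quvW* is transcribed.
So QuvW is produced and active.
With repressor QuvW bound, *torH* is not transcribed.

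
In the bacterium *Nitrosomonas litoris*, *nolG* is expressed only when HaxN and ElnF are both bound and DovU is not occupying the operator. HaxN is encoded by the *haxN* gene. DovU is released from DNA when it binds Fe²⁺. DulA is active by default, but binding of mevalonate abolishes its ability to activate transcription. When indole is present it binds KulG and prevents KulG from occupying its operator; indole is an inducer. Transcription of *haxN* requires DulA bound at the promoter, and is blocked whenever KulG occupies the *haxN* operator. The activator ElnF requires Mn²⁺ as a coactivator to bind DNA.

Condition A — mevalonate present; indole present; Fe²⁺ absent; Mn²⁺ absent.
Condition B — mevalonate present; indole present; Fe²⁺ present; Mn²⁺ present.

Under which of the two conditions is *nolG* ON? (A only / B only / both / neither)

Condition A:
Mevalonate is present, so DulA is inactive.
Indole is present, so KulG is inactive.
Required activator DulA is absent, so *haxN* is not transcribed.
So HaxN is not produced.
Fe²⁺ is absent, so DovU is active.
Mn²⁺ is absent, so ElnF is inactive.
With repressor DovU bound, *nolG* is not transcribed.
→ *nolG* is OFF in A.
Condition B:
Mevalonate is present, so DulA is inactive.
Indole is present, so KulG is inactive.
Required activator DulA is absent, so *haxN* is not transcribed.
So HaxN is not produced.
Fe²⁺ is present, so DovU is inactive.
Mn²⁺ is present, so ElnF is active.
Required activator HaxN is absent, so *nolG* is not transcribed.
→ *nolG* is OFF in B.

neither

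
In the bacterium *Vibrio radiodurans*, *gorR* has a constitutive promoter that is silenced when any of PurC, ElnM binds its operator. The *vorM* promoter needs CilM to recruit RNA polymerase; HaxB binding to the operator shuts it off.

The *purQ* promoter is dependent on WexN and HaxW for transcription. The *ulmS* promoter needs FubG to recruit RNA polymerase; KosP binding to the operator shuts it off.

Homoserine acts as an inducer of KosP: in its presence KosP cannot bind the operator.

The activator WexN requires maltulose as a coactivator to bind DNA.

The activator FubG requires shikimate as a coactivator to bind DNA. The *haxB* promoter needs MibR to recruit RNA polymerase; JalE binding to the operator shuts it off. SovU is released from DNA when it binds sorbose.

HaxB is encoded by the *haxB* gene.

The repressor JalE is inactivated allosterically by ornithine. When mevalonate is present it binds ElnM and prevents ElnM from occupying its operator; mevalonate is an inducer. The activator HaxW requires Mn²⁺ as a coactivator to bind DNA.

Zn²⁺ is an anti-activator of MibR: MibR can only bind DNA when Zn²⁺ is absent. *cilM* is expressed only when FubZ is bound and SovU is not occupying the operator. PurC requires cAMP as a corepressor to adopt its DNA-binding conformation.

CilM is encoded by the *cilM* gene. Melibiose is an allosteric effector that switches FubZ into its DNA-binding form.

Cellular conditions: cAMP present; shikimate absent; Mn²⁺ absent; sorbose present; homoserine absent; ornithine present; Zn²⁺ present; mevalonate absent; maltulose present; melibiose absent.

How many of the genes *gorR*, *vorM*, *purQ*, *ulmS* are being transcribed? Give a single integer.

0

cAMP is present, so PurC is active.
Mevalonate is absent, so ElnM is active.
With repressor PurC bound, *gorR* is not transcribed.
→ *gorR* is OFF.
Zn²⁺ is present, so MibR is inactive.
Ornithine is present, so JalE is inactive.
Required activator MibR is absent, so *haxB* is not transcribed.
So HaxB is not produced.
Melibiose is absent, so FubZ is inactive.
Sorbose is present, so SovU is inactive.
Required activator FubZ is absent, so *cilM* is not transcribed.
So CilM is not produced.
Required activator CilM is absent, so *vorM* is not transcribed.
→ *vorM* is OFF.
Maltulose is present, so WexN is active.
Mn²⁺ is absent, so HaxW is inactive.
Required activator HaxW is absent, so *purQ* is not transcribed.
→ *purQ* is OFF.
Homoserine is absent, so KosP is active.
Shikimate is absent, so FubG is inactive.
With repressor KosP bound, *ulmS* is not transcribed.
→ *ulmS* is OFF.
0 of the 4 genes are transcribed.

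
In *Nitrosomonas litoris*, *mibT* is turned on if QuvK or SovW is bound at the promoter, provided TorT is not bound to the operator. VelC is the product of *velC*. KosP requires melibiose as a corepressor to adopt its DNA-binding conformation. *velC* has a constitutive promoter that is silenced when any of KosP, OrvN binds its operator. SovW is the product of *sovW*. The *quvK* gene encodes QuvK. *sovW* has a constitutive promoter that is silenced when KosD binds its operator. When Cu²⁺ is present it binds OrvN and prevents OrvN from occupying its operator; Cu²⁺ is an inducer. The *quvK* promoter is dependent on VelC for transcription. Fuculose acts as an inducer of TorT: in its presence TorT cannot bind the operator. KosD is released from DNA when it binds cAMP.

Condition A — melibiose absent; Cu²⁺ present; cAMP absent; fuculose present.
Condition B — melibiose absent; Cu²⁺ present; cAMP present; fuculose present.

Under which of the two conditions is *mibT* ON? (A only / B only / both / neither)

both

Condition A:
Melibiose is absent, so KosP is inactive.
Cu²⁺ is present, so OrvN is inactive.
With no repressor bound, *velC* is transcribed.
So VelC is produced and active.
No repressor is bound and VelC is active, so *quvK* is transcribed.
So QuvK is produced and active.
cAMP is absent, so KosD is active.
With repressor KosD bound, *sovW* is not transcribed.
So SovW is not produced.
Fuculose is present, so TorT is inactive.
Activator QuvK is present, so *mibT* is transcribed.
→ *mibT* is ON in A.
Condition B:
Melibiose is absent, so KosP is inactive.
Cu²⁺ is present, so OrvN is inactive.
With no repressor bound, *velC* is transcribed.
So VelC is produced and active.
No repressor is bound and VelC is active, so *quvK* is transcribed.
So QuvK is produced and active.
cAMP is present, so KosD is inactive.
With no repressor bound, *sovW* is transcribed.
So SovW is produced and active.
Fuculose is present, so TorT is inactive.
Activator QuvK is present, so *mibT* is transcribed.
→ *mibT* is ON in B.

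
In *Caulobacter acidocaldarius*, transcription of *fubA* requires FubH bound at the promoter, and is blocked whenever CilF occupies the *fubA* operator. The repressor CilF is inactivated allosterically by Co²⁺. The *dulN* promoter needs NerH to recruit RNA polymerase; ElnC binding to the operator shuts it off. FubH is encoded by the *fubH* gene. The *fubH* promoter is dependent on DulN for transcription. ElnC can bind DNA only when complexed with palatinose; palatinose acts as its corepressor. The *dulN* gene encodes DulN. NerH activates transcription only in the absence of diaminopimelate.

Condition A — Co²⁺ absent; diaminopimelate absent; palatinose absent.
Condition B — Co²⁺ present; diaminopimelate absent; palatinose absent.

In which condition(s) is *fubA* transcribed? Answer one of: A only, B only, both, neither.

B only

Condition A:
Co²⁺ is absent, so CilF is active.
Diaminopimelate is absent, so NerH is active.
Palatinose is absent, so ElnC is inactive.
No repressor is bound and NerH is active, so *dulN* is transcribed.
So DulN is produced and active.
No repressor is bound and DulN is active, so *fubH* is transcribed.
So FubH is produced and active.
With repressor CilF bound, *fubA* is not transcribed.
→ *fubA* is OFF in A.
Condition B:
Co²⁺ is present, so CilF is inactive.
Diaminopimelate is absent, so NerH is active.
Palatinose is absent, so ElnC is inactive.
No repressor is bound and NerH is active, so *dulN* is transcribed.
So DulN is produced and active.
No repressor is bound and DulN is active, so *fubH* is transcribed.
So FubH is produced and active.
No repressor is bound and FubH is active, so *fubA* is transcribed.
→ *fubA* is ON in B.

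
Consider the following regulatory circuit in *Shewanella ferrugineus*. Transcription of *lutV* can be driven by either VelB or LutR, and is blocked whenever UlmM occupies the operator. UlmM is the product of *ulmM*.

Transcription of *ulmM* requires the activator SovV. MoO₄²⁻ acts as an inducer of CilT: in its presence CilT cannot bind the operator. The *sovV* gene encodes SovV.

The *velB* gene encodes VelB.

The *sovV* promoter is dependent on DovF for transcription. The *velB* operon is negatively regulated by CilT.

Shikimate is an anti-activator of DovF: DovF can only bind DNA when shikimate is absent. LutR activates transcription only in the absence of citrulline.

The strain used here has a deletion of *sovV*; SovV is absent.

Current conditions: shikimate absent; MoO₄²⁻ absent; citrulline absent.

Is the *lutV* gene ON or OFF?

ON

SovV is non-functional in this strain, so it has no effect.
Required activator SovV is absent, so *ulmM* is not transcribed.
So UlmM is not produced.
MoO₄²⁻ is absent, so CilT is active.
With repressor CilT bound, *velB* is not transcribed.
So VelB is not produced.
Citrulline is absent, so LutR is active.
Activator LutR is present, so *lutV* is transcribed.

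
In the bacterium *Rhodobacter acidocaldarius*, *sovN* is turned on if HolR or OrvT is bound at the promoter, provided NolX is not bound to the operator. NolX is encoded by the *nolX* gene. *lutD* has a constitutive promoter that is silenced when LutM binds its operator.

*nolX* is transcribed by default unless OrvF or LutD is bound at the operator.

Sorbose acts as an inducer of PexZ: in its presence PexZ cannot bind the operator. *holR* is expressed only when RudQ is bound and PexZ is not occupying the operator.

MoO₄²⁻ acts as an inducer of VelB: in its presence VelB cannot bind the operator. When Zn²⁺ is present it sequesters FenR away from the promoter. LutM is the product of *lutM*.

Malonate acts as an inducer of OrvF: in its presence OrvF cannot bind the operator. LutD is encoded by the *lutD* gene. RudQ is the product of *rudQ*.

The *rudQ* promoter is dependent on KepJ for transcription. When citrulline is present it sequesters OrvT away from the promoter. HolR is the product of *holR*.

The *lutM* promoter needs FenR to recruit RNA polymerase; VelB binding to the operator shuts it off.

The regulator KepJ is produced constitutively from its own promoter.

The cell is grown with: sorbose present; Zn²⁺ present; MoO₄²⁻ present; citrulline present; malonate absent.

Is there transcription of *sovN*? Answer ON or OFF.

Malonate is absent, so OrvF is active.
Zn²⁺ is present, so FenR is inactive.
MoO₄²⁻ is present, so VelB is inactive.
Required activator FenR is absent, so *lutM* is not transcribed.
So LutM is not produced.
With no repressor bound, *lutD* is transcribed.
So LutD is produced and active.
With repressor OrvF bound, *nolX* is not transcribed.
So NolX is not produced.
Sorbose is present, so PexZ is inactive.
KepJ is produced constitutively and is active.
No repressor is bound and KepJ is active, so *rudQ* is transcribed.
So RudQ is produced and active.
No repressor is bound and RudQ is active, so *holR* is transcribed.
So HolR is produced and active.
Citrulline is present, so OrvT is inactive.
Activator HolR is present, so *sovN* is transcribed.

ON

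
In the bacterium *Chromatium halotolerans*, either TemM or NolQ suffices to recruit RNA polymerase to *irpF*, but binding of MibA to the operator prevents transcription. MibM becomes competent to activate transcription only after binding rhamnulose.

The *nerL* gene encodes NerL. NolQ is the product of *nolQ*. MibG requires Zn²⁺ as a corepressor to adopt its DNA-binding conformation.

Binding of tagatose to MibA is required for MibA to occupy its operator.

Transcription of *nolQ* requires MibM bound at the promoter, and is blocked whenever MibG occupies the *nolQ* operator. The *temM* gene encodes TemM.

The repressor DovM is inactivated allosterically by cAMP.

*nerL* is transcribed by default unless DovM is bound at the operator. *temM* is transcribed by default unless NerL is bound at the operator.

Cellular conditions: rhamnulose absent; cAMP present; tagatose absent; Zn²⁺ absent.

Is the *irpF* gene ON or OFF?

Tagatose is absent, so MibA is inactive.
cAMP is present, so DovM is inactive.
With no repressor bound, *nerL* is transcribed.
So NerL is produced and active.
With repressor NerL bound, *temM* is not transcribed.
So TemM is not produced.
Rhamnulose is absent, so MibM is inactive.
Zn²⁺ is absent, so MibG is inactive.
Required activator MibM is absent, so *nolQ* is not transcribed.
So NolQ is not produced.
No activator is available at the *irpF* promoter, so *irpF* is not transcribed.

OFF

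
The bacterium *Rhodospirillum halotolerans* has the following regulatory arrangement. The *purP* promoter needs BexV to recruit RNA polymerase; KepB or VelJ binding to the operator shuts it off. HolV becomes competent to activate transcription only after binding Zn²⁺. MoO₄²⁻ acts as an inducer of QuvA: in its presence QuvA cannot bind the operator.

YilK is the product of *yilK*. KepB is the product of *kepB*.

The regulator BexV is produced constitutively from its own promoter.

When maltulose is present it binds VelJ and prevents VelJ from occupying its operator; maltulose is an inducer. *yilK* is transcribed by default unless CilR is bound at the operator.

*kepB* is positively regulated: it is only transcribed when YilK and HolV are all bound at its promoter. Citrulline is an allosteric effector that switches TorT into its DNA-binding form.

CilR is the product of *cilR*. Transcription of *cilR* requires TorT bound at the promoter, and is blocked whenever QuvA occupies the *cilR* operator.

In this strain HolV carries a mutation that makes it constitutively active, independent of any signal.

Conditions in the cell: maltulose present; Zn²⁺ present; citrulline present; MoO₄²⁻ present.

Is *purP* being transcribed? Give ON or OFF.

BexV is produced constitutively and is active.
MoO₄²⁻ is present, so QuvA is inactive.
Citrulline is present, so TorT is active.
No repressor is bound and TorT is active, so *cilR* is transcribed.
So CilR is produced and active.
With repressor CilR bound, *yilK* is not transcribed.
So YilK is not produced.
HolV is constitutively active in this strain.
Required activator YilK is absent, so *kepB* is not transcribed.
So KepB is not produced.
Maltulose is present, so VelJ is inactive.
No repressor is bound and BexV is active, so *purP* is transcribed.

ON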